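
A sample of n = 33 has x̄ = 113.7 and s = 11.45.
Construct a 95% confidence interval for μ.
(109.64, 117.76)

t-interval (σ unknown):
df = n - 1 = 32
t* = 2.037 for 95% confidence

Margin of error = t* · s/√n = 2.037 · 11.45/√33 = 4.06

CI: (109.64, 117.76)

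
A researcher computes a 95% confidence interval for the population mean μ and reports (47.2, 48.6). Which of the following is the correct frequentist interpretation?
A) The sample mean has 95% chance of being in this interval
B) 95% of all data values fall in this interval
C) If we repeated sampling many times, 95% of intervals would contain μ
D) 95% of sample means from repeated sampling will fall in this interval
C

A) Wrong — x̄ is observed and sits in the interval by construction.
B) Wrong — a CI is about the parameter μ, not individual data values.
C) Correct — this is the frequentist long-run coverage interpretation.
D) Wrong — coverage applies to intervals containing μ, not to future x̄ values.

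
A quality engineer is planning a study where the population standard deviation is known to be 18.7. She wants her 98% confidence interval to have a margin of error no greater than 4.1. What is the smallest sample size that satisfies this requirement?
n ≥ 113

For margin E ≤ 4.1:
n ≥ (z* · σ / E)²
n ≥ (2.326 · 18.7 / 4.1)²
n ≥ 112.55

Minimum n = 113 (rounding up)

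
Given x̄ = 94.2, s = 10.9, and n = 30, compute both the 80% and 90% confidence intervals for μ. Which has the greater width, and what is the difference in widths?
90% CI is wider by 1.54

df = 29
80% CI: t* = 1.311, (91.59, 96.81), width = 2 · t* · s/√n = 5.22
90% CI: t* = 1.699, (90.82, 97.58), width = 2 · t* · s/√n = 6.76

The 90% CI is wider by 6.76 - 5.22 = 1.54.
Higher confidence requires a wider interval.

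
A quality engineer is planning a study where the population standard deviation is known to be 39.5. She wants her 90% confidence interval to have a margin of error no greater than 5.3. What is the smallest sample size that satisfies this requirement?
n ≥ 151

For margin E ≤ 5.3:
n ≥ (z* · σ / E)²
n ≥ (1.645 · 39.5 / 5.3)²
n ≥ 150.31

Minimum n = 151 (rounding up)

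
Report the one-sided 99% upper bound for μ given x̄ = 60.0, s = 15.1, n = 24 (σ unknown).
μ ≤ 67.71

Upper bound (one-sided):
t* = 2.500 (one-sided for 99%)
Upper bound = x̄ + t* · s/√n = 60.0 + 2.500 · 15.1/√24 = 67.71

We are 99% confident that μ ≤ 67.71.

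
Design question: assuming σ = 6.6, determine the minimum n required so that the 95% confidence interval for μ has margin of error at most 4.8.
n ≥ 8

For margin E ≤ 4.8:
n ≥ (z* · σ / E)²
n ≥ (1.960 · 6.6 / 4.8)²
n ≥ 7.26

Minimum n = 8 (rounding up)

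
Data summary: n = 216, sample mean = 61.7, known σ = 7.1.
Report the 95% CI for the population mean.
(60.75, 62.65)

z-interval (σ known):
z* = 1.960 for 95% confidence

Margin of error = z* · σ/√n = 1.960 · 7.1/√216 = 0.95

CI: (61.7 - 0.95, 61.7 + 0.95) = (60.75, 62.65)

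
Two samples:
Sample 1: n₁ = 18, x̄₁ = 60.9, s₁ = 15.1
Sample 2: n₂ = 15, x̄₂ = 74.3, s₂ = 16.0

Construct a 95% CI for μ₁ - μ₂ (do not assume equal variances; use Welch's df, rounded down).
(-24.55, -2.25)

Difference: x̄₁ - x̄₂ = -13.40
SE = √(s₁²/n₁ + s₂²/n₂) = √(15.1²/18 + 16.0²/15) = 5.4529
df = 29.23 → 29 (Welch–Satterthwaite, rounded down)
t* = 2.045

CI: -13.40 ± 2.045 · 5.4529 = -13.40 ± 11.15 = (-24.55, -2.25)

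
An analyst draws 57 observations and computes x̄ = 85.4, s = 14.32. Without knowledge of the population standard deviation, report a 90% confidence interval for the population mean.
(82.23, 88.57)

t-interval (σ unknown):
df = n - 1 = 56
t* = 1.673 for 90% confidence

Margin of error = t* · s/√n = 1.673 · 14.32/√57 = 3.17

CI: (82.23, 88.57)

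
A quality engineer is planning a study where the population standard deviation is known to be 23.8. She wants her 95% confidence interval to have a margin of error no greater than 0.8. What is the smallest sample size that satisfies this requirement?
n ≥ 3401

For margin E ≤ 0.8:
n ≥ (z* · σ / E)²
n ≥ (1.960 · 23.8 / 0.8)²
n ≥ 3400.06

Minimum n = 3401 (rounding up)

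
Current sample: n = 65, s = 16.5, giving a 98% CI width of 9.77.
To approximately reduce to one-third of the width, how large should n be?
n ≈ 585

CI width ∝ 1/√n
To reduce width by factor 3, need √n to grow by 3 → need 3² = 9 times as many samples.

Current: n = 65, width = 9.77
New: n = 585, width ≈ 3.18

Width reduced by factor of 9.77/3.18 = 3.07.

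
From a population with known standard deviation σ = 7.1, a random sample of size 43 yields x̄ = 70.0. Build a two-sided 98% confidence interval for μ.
(67.48, 72.52)

z-interval (σ known):
z* = 2.326 for 98% confidence

Margin of error = z* · σ/√n = 2.326 · 7.1/√43 = 2.52

CI: (70.0 - 2.52, 70.0 + 2.52) = (67.48, 72.52)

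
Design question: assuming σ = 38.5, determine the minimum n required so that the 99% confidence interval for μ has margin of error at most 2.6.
n ≥ 1456

For margin E ≤ 2.6:
n ≥ (z* · σ / E)²
n ≥ (2.576 · 38.5 / 2.6)²
n ≥ 1455.01

Minimum n = 1456 (rounding up)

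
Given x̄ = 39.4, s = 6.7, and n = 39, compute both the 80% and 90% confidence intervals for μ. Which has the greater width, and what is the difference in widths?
90% CI is wider by 0.82

df = 38
80% CI: t* = 1.304, (38.00, 40.80), width = 2 · t* · s/√n = 2.80
90% CI: t* = 1.686, (37.59, 41.21), width = 2 · t* · s/√n = 3.62

The 90% CI is wider by 3.62 - 2.80 = 0.82.
Higher confidence requires a wider interval.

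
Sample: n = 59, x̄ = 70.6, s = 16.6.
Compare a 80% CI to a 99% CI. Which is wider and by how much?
99% CI is wider by 5.91

df = 58
80% CI: t* = 1.296, (67.80, 73.40), width = 2 · t* · s/√n = 5.60
99% CI: t* = 2.663, (64.84, 76.36), width = 2 · t* · s/√n = 11.51

The 99% CI is wider by 11.51 - 5.60 = 5.91.
Higher confidence requires a wider interval.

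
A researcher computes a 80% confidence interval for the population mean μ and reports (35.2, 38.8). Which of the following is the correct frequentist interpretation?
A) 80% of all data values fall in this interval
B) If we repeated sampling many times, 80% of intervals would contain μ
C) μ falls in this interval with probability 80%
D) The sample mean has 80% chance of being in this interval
B

A) Wrong — a CI is about the parameter μ, not individual data values.
B) Correct — this is the frequentist long-run coverage interpretation.
C) Wrong — μ is fixed; the randomness lives in the interval, not in μ.
D) Wrong — x̄ is observed and sits in the interval by construction.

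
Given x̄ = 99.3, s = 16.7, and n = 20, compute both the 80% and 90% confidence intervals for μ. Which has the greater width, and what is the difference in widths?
90% CI is wider by 2.99

df = 19
80% CI: t* = 1.328, (94.34, 104.26), width = 2 · t* · s/√n = 9.92
90% CI: t* = 1.729, (92.84, 105.76), width = 2 · t* · s/√n = 12.91

The 90% CI is wider by 12.91 - 9.92 = 2.99.
Higher confidence requires a wider interval.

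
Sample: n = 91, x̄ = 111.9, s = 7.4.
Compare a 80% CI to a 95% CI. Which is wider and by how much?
95% CI is wider by 1.08

df = 90
80% CI: t* = 1.291, (110.90, 112.90), width = 2 · t* · s/√n = 2.00
95% CI: t* = 1.987, (110.36, 113.44), width = 2 · t* · s/√n = 3.08

The 95% CI is wider by 3.08 - 2.00 = 1.08.
Higher confidence requires a wider interval.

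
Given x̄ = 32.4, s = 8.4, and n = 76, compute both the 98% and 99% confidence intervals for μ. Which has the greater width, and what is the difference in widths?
99% CI is wider by 0.51

df = 75
98% CI: t* = 2.377, (30.11, 34.69), width = 2 · t* · s/√n = 4.58
99% CI: t* = 2.643, (29.85, 34.95), width = 2 · t* · s/√n = 5.09

The 99% CI is wider by 5.09 - 4.58 = 0.51.
Higher confidence requires a wider interval.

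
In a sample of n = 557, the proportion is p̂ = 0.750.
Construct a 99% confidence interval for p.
(0.703, 0.797)

Proportion CI:
SE = √(p̂(1-p̂)/n) = √(0.750 · 0.250 / 557) = 0.01835

z* = 2.576
Margin = z* · SE = 2.576 · 0.01835 = 0.0473

CI: 0.750 ± 0.0473 = (0.703, 0.797)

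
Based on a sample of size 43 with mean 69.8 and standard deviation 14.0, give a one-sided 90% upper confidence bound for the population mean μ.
μ ≤ 72.58

Upper bound (one-sided):
t* = 1.302 (one-sided for 90%)
Upper bound = x̄ + t* · s/√n = 69.8 + 1.302 · 14.0/√43 = 72.58

We are 90% confident that μ ≤ 72.58.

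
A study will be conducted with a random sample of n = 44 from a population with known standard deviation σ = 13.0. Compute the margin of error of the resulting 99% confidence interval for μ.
Margin of error = 5.05

Margin of error = z* · σ/√n
= 2.576 · 13.0/√44
= 2.576 · 13.0/6.6332
= 5.05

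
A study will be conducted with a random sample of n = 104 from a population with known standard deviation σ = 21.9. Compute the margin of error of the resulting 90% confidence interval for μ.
Margin of error = 3.53

Margin of error = z* · σ/√n
= 1.645 · 21.9/√104
= 1.645 · 21.9/10.1980
= 3.53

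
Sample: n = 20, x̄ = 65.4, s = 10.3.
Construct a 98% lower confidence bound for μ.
μ ≥ 60.32

Lower bound (one-sided):
t* = 2.205 (one-sided for 98%)
Lower bound = x̄ - t* · s/√n = 65.4 - 2.205 · 10.3/√20 = 60.32

We are 98% confident that μ ≥ 60.32.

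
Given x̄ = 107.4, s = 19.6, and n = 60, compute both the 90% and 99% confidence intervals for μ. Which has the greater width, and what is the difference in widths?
99% CI is wider by 5.01

df = 59
90% CI: t* = 1.671, (103.17, 111.63), width = 2 · t* · s/√n = 8.46
99% CI: t* = 2.662, (100.66, 114.14), width = 2 · t* · s/√n = 13.47

The 99% CI is wider by 13.47 - 8.46 = 5.01.
Higher confidence requires a wider interval.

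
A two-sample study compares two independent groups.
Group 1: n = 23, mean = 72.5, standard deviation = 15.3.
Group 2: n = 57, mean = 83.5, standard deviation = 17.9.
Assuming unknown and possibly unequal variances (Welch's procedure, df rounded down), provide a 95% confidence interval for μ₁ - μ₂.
(-19.00, -3.00)

Difference: x̄₁ - x̄₂ = -11.00
SE = √(s₁²/n₁ + s₂²/n₂) = √(15.3²/23 + 17.9²/57) = 3.9748
df = 47.34 → 47 (Welch–Satterthwaite, rounded down)
t* = 2.012

CI: -11.00 ± 2.012 · 3.9748 = -11.00 ± 8.00 = (-19.00, -3.00)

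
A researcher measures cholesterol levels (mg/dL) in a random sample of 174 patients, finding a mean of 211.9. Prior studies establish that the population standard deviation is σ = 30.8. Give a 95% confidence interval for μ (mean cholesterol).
(207.32, 216.48)

z-interval (σ known):
z* = 1.960 for 95% confidence

Margin of error = z* · σ/√n = 1.960 · 30.8/√174 = 4.58

CI: (211.9 - 4.58, 211.9 + 4.58) = (207.32, 216.48)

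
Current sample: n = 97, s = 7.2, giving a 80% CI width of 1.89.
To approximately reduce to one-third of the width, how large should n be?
n ≈ 873

CI width ∝ 1/√n
To reduce width by factor 3, need √n to grow by 3 → need 3² = 9 times as many samples.

Current: n = 97, width = 1.89
New: n = 873, width ≈ 0.63

Width reduced by factor of 1.89/0.63 = 3.00.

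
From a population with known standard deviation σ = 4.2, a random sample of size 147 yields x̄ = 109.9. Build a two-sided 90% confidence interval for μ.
(109.33, 110.47)

z-interval (σ known):
z* = 1.645 for 90% confidence

Margin of error = z* · σ/√n = 1.645 · 4.2/√147 = 0.57

CI: (109.9 - 0.57, 109.9 + 0.57) = (109.33, 110.47)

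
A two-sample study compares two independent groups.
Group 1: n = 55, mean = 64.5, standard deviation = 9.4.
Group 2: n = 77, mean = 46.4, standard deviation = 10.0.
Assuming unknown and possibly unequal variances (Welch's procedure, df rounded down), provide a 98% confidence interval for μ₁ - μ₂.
(14.08, 22.12)

Difference: x̄₁ - x̄₂ = 18.10
SE = √(s₁²/n₁ + s₂²/n₂) = √(9.4²/55 + 10.0²/77) = 1.7045
df = 120.60 → 120 (Welch–Satterthwaite, rounded down)
t* = 2.358

CI: 18.10 ± 2.358 · 1.7045 = 18.10 ± 4.02 = (14.08, 22.12)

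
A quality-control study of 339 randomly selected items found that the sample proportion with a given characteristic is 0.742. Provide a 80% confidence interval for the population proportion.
(0.712, 0.772)

Proportion CI:
SE = √(p̂(1-p̂)/n) = √(0.742 · 0.258 / 339) = 0.02376

z* = 1.282
Margin = z* · SE = 1.282 · 0.02376 = 0.0305

CI: 0.742 ± 0.0305 = (0.712, 0.772)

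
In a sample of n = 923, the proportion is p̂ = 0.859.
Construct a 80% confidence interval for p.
(0.844, 0.874)

Proportion CI:
SE = √(p̂(1-p̂)/n) = √(0.859 · 0.141 / 923) = 0.01146

z* = 1.282
Margin = z* · SE = 1.282 · 0.01146 = 0.0147

CI: 0.859 ± 0.0147 = (0.844, 0.874)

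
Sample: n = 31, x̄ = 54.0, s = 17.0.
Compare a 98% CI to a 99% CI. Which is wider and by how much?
99% CI is wider by 1.79

df = 30
98% CI: t* = 2.457, (46.50, 61.50), width = 2 · t* · s/√n = 15.00
99% CI: t* = 2.750, (45.60, 62.40), width = 2 · t* · s/√n = 16.79

The 99% CI is wider by 16.79 - 15.00 = 1.79.
Higher confidence requires a wider interval.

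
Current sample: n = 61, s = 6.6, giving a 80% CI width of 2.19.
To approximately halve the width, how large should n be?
n ≈ 244

CI width ∝ 1/√n
To reduce width by factor 2, need √n to grow by 2 → need 2² = 4 times as many samples.

Current: n = 61, width = 2.19
New: n = 244, width ≈ 1.09

Width reduced by factor of 2.19/1.09 = 2.01.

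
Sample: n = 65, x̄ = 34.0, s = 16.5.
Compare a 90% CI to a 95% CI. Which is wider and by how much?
95% CI is wider by 1.35

df = 64
90% CI: t* = 1.669, (30.58, 37.42), width = 2 · t* · s/√n = 6.83
95% CI: t* = 1.998, (29.91, 38.09), width = 2 · t* · s/√n = 8.18

The 95% CI is wider by 8.18 - 6.83 = 1.35.
Higher confidence requires a wider interval.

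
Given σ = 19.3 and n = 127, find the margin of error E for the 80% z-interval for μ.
Margin of error = 2.20

Margin of error = z* · σ/√n
= 1.282 · 19.3/√127
= 1.282 · 19.3/11.2694
= 2.20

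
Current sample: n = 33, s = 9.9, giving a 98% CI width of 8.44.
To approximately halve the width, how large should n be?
n ≈ 132

CI width ∝ 1/√n
To reduce width by factor 2, need √n to grow by 2 → need 2² = 4 times as many samples.

Current: n = 33, width = 8.44
New: n = 132, width ≈ 4.06

Width reduced by factor of 8.44/4.06 = 2.08.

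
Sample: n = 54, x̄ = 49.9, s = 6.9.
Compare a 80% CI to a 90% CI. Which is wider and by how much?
90% CI is wider by 0.70

df = 53
80% CI: t* = 1.298, (48.68, 51.12), width = 2 · t* · s/√n = 2.44
90% CI: t* = 1.674, (48.33, 51.47), width = 2 · t* · s/√n = 3.14

The 90% CI is wider by 3.14 - 2.44 = 0.70.
Higher confidence requires a wider interval.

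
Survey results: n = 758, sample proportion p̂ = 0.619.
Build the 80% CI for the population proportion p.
(0.596, 0.642)

Proportion CI:
SE = √(p̂(1-p̂)/n) = √(0.619 · 0.381 / 758) = 0.01764

z* = 1.282
Margin = z* · SE = 1.282 · 0.01764 = 0.0226

CI: 0.619 ± 0.0226 = (0.596, 0.642)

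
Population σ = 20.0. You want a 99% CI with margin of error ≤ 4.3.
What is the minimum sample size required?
n ≥ 144

For margin E ≤ 4.3:
n ≥ (z* · σ / E)²
n ≥ (2.576 · 20.0 / 4.3)²
n ≥ 143.55

Minimum n = 144 (rounding up)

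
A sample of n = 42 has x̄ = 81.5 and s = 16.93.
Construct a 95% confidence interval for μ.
(76.22, 86.78)

t-interval (σ unknown):
df = n - 1 = 41
t* = 2.020 for 95% confidence

Margin of error = t* · s/√n = 2.020 · 16.93/√42 = 5.28

CI: (76.22, 86.78)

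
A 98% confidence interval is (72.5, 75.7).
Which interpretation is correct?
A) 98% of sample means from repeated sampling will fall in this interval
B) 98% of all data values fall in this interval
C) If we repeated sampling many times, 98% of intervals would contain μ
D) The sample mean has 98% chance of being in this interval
C

A) Wrong — coverage applies to intervals containing μ, not to future x̄ values.
B) Wrong — a CI is about the parameter μ, not individual data values.
C) Correct — this is the frequentist long-run coverage interpretation.
D) Wrong — x̄ is observed and sits in the interval by construction.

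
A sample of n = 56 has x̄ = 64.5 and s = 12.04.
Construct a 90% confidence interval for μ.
(61.81, 67.19)

t-interval (σ unknown):
df = n - 1 = 55
t* = 1.673 for 90% confidence

Margin of error = t* · s/√n = 1.673 · 12.04/√56 = 2.69

CI: (61.81, 67.19)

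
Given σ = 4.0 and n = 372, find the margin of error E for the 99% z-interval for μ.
Margin of error = 0.53

Margin of error = z* · σ/√n
= 2.576 · 4.0/√372
= 2.576 · 4.0/19.2873
= 0.53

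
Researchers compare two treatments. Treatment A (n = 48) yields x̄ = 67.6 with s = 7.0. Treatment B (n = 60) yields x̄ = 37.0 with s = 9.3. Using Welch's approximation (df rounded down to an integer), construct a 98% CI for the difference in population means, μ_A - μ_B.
(26.89, 34.31)

Difference: x̄₁ - x̄₂ = 30.60
SE = √(s₁²/n₁ + s₂²/n₂) = √(7.0²/48 + 9.3²/60) = 1.5692
df = 105.64 → 105 (Welch–Satterthwaite, rounded down)
t* = 2.362

CI: 30.60 ± 2.362 · 1.5692 = 30.60 ± 3.71 = (26.89, 34.31)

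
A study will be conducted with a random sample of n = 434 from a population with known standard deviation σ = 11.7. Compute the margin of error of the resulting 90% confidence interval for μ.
Margin of error = 0.92

Margin of error = z* · σ/√n
= 1.645 · 11.7/√434
= 1.645 · 11.7/20.8327
= 0.92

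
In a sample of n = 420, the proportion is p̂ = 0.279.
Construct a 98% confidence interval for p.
(0.228, 0.330)

Proportion CI:
SE = √(p̂(1-p̂)/n) = √(0.279 · 0.721 / 420) = 0.02188

z* = 2.326
Margin = z* · SE = 2.326 · 0.02188 = 0.0509

CI: 0.279 ± 0.0509 = (0.228, 0.330)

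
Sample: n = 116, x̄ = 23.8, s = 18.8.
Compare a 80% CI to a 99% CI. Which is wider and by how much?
99% CI is wider by 4.64

df = 115
80% CI: t* = 1.289, (21.55, 26.05), width = 2 · t* · s/√n = 4.50
99% CI: t* = 2.619, (19.23, 28.37), width = 2 · t* · s/√n = 9.14

The 99% CI is wider by 9.14 - 4.50 = 4.64.
Higher confidence requires a wider interval.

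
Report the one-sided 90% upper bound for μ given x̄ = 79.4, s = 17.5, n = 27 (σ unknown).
μ ≤ 83.83

Upper bound (one-sided):
t* = 1.315 (one-sided for 90%)
Upper bound = x̄ + t* · s/√n = 79.4 + 1.315 · 17.5/√27 = 83.83

We are 90% confident that μ ≤ 83.83.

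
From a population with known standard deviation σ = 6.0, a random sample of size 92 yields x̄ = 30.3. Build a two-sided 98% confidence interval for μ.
(28.84, 31.76)

z-interval (σ known):
z* = 2.326 for 98% confidence

Margin of error = z* · σ/√n = 2.326 · 6.0/√92 = 1.46

CI: (30.3 - 1.46, 30.3 + 1.46) = (28.84, 31.76)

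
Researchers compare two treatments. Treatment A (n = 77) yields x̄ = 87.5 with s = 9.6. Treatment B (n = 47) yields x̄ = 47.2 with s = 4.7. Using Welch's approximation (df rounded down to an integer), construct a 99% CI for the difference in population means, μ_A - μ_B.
(36.92, 43.68)

Difference: x̄₁ - x̄₂ = 40.30
SE = √(s₁²/n₁ + s₂²/n₂) = √(9.6²/77 + 4.7²/47) = 1.2911
df = 117.48 → 117 (Welch–Satterthwaite, rounded down)
t* = 2.619

CI: 40.30 ± 2.619 · 1.2911 = 40.30 ± 3.38 = (36.92, 43.68)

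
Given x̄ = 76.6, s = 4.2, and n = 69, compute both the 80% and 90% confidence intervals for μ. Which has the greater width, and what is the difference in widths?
90% CI is wider by 0.38

df = 68
80% CI: t* = 1.294, (75.95, 77.25), width = 2 · t* · s/√n = 1.31
90% CI: t* = 1.668, (75.76, 77.44), width = 2 · t* · s/√n = 1.69

The 90% CI is wider by 1.69 - 1.31 = 0.38.
Higher confidence requires a wider interval.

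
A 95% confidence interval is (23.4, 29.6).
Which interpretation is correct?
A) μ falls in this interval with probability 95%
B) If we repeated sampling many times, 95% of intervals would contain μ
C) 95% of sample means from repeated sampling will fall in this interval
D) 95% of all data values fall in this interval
B

A) Wrong — μ is fixed; the randomness lives in the interval, not in μ.
B) Correct — this is the frequentist long-run coverage interpretation.
C) Wrong — coverage applies to intervals containing μ, not to future x̄ values.
D) Wrong — a CI is about the parameter μ, not individual data values.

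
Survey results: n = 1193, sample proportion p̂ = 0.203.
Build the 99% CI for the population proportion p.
(0.173, 0.233)

Proportion CI:
SE = √(p̂(1-p̂)/n) = √(0.203 · 0.797 / 1193) = 0.01165

z* = 2.576
Margin = z* · SE = 2.576 · 0.01165 = 0.0300

CI: 0.203 ± 0.0300 = (0.173, 0.233)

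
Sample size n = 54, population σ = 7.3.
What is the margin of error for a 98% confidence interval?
Margin of error = 2.31

Margin of error = z* · σ/√n
= 2.326 · 7.3/√54
= 2.326 · 7.3/7.3485
= 2.31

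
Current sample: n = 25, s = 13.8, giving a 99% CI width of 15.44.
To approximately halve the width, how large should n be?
n ≈ 100

CI width ∝ 1/√n
To reduce width by factor 2, need √n to grow by 2 → need 2² = 4 times as many samples.

Current: n = 25, width = 15.44
New: n = 100, width ≈ 7.25

Width reduced by factor of 15.44/7.25 = 2.13.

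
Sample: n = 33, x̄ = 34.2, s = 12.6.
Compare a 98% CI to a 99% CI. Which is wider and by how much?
99% CI is wider by 1.27

df = 32
98% CI: t* = 2.449, (28.83, 39.57), width = 2 · t* · s/√n = 10.74
99% CI: t* = 2.738, (28.19, 40.21), width = 2 · t* · s/√n = 12.01

The 99% CI is wider by 12.01 - 10.74 = 1.27.
Higher confidence requires a wider interval.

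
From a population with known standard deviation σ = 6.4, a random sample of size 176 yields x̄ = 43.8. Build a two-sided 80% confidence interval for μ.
(43.18, 44.42)

z-interval (σ known):
z* = 1.282 for 80% confidence

Margin of error = z* · σ/√n = 1.282 · 6.4/√176 = 0.62

CI: (43.8 - 0.62, 43.8 + 0.62) = (43.18, 44.42)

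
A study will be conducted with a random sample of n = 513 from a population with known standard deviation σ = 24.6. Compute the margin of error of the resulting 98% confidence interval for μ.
Margin of error = 2.53

Margin of error = z* · σ/√n
= 2.326 · 24.6/√513
= 2.326 · 24.6/22.6495
= 2.53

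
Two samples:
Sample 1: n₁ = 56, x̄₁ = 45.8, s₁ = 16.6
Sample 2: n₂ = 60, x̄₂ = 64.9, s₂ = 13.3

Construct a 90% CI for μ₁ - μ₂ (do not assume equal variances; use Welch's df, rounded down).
(-23.75, -14.45)

Difference: x̄₁ - x̄₂ = -19.10
SE = √(s₁²/n₁ + s₂²/n₂) = √(16.6²/56 + 13.3²/60) = 2.8052
df = 105.38 → 105 (Welch–Satterthwaite, rounded down)
t* = 1.659

CI: -19.10 ± 1.659 · 2.8052 = -19.10 ± 4.65 = (-23.75, -14.45)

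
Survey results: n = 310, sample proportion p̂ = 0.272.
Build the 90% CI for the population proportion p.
(0.230, 0.314)

Proportion CI:
SE = √(p̂(1-p̂)/n) = √(0.272 · 0.728 / 310) = 0.02527

z* = 1.645
Margin = z* · SE = 1.645 · 0.02527 = 0.0416

CI: 0.272 ± 0.0416 = (0.230, 0.314)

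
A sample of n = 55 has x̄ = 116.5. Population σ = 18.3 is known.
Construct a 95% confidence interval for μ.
(111.66, 121.34)

z-interval (σ known):
z* = 1.960 for 95% confidence

Margin of error = z* · σ/√n = 1.960 · 18.3/√55 = 4.84

CI: (116.5 - 4.84, 116.5 + 4.84) = (111.66, 121.34)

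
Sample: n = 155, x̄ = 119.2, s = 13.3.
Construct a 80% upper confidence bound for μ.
μ ≤ 120.10

Upper bound (one-sided):
t* = 0.844 (one-sided for 80%)
Upper bound = x̄ + t* · s/√n = 119.2 + 0.844 · 13.3/√155 = 120.10

We are 80% confident that μ ≤ 120.10.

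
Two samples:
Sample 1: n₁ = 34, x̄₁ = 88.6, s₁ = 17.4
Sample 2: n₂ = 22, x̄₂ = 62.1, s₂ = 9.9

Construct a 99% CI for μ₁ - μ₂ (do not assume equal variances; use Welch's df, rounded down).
(16.73, 36.27)

Difference: x̄₁ - x̄₂ = 26.50
SE = √(s₁²/n₁ + s₂²/n₂) = √(17.4²/34 + 9.9²/22) = 3.6551
df = 53.31 → 53 (Welch–Satterthwaite, rounded down)
t* = 2.672

CI: 26.50 ± 2.672 · 3.6551 = 26.50 ± 9.77 = (16.73, 36.27)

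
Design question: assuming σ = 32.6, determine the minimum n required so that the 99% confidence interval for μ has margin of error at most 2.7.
n ≥ 968

For margin E ≤ 2.7:
n ≥ (z* · σ / E)²
n ≥ (2.576 · 32.6 / 2.7)²
n ≥ 967.39

Minimum n = 968 (rounding up)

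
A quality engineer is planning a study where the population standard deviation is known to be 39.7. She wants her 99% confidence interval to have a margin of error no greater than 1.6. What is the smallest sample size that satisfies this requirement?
n ≥ 4086

For margin E ≤ 1.6:
n ≥ (z* · σ / E)²
n ≥ (2.576 · 39.7 / 1.6)²
n ≥ 4085.38

Minimum n = 4086 (rounding up)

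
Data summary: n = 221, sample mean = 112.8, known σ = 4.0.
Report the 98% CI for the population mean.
(112.17, 113.43)

z-interval (σ known):
z* = 2.326 for 98% confidence

Margin of error = z* · σ/√n = 2.326 · 4.0/√221 = 0.63

CI: (112.8 - 0.63, 112.8 + 0.63) = (112.17, 113.43)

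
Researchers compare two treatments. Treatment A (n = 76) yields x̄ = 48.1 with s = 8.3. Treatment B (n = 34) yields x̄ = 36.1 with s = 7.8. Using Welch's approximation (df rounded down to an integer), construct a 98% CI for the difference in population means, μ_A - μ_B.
(8.09, 15.91)

Difference: x̄₁ - x̄₂ = 12.00
SE = √(s₁²/n₁ + s₂²/n₂) = √(8.3²/76 + 7.8²/34) = 1.6419
df = 67.30 → 67 (Welch–Satterthwaite, rounded down)
t* = 2.383

CI: 12.00 ± 2.383 · 1.6419 = 12.00 ± 3.91 = (8.09, 15.91)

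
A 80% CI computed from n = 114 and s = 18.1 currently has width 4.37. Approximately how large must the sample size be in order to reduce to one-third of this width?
n ≈ 1026

CI width ∝ 1/√n
To reduce width by factor 3, need √n to grow by 3 → need 3² = 9 times as many samples.

Current: n = 114, width = 4.37
New: n = 1026, width ≈ 1.45

Width reduced by factor of 4.37/1.45 = 3.01.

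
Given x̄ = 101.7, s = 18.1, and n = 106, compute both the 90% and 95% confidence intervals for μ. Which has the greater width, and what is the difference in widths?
95% CI is wider by 1.14

df = 105
90% CI: t* = 1.659, (98.78, 104.62), width = 2 · t* · s/√n = 5.83
95% CI: t* = 1.983, (98.21, 105.19), width = 2 · t* · s/√n = 6.97

The 95% CI is wider by 6.97 - 5.83 = 1.14.
Higher confidence requires a wider interval.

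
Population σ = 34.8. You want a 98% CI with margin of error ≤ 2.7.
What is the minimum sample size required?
n ≥ 899

For margin E ≤ 2.7:
n ≥ (z* · σ / E)²
n ≥ (2.326 · 34.8 / 2.7)²
n ≥ 898.77

Minimum n = 899 (rounding up)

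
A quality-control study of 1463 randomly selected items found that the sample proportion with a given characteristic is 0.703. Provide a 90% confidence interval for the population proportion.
(0.683, 0.723)

Proportion CI:
SE = √(p̂(1-p̂)/n) = √(0.703 · 0.297 / 1463) = 0.01195

z* = 1.645
Margin = z* · SE = 1.645 · 0.01195 = 0.0197

CI: 0.703 ± 0.0197 = (0.683, 0.723)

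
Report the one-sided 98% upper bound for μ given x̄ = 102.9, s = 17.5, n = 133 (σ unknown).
μ ≤ 106.05

Upper bound (one-sided):
t* = 2.074 (one-sided for 98%)
Upper bound = x̄ + t* · s/√n = 102.9 + 2.074 · 17.5/√133 = 106.05

We are 98% confident that μ ≤ 106.05.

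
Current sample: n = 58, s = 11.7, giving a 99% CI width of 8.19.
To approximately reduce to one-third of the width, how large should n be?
n ≈ 522

CI width ∝ 1/√n
To reduce width by factor 3, need √n to grow by 3 → need 3² = 9 times as many samples.

Current: n = 58, width = 8.19
New: n = 522, width ≈ 2.65

Width reduced by factor of 8.19/2.65 = 3.09.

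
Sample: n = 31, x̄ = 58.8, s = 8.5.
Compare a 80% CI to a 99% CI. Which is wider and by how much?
99% CI is wider by 4.40

df = 30
80% CI: t* = 1.310, (56.80, 60.80), width = 2 · t* · s/√n = 4.00
99% CI: t* = 2.750, (54.60, 63.00), width = 2 · t* · s/√n = 8.40

The 99% CI is wider by 8.40 - 4.00 = 4.40.
Higher confidence requires a wider interval.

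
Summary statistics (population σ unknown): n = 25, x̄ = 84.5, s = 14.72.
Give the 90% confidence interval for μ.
(79.46, 89.54)

t-interval (σ unknown):
df = n - 1 = 24
t* = 1.711 for 90% confidence

Margin of error = t* · s/√n = 1.711 · 14.72/√25 = 5.04

CI: (79.46, 89.54)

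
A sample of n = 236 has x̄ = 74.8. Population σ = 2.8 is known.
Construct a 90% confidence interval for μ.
(74.50, 75.10)

z-interval (σ known):
z* = 1.645 for 90% confidence

Margin of error = z* · σ/√n = 1.645 · 2.8/√236 = 0.30

CI: (74.8 - 0.30, 74.8 + 0.30) = (74.50, 75.10)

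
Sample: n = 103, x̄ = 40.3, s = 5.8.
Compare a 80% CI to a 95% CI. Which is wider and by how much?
95% CI is wider by 0.80

df = 102
80% CI: t* = 1.290, (39.56, 41.04), width = 2 · t* · s/√n = 1.47
95% CI: t* = 1.983, (39.17, 41.43), width = 2 · t* · s/√n = 2.27

The 95% CI is wider by 2.27 - 1.47 = 0.80.
Higher confidence requires a wider interval.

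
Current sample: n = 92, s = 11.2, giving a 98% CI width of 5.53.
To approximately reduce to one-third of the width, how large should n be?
n ≈ 828

CI width ∝ 1/√n
To reduce width by factor 3, need √n to grow by 3 → need 3² = 9 times as many samples.

Current: n = 92, width = 5.53
New: n = 828, width ≈ 1.81

Width reduced by factor of 5.53/1.81 = 3.06.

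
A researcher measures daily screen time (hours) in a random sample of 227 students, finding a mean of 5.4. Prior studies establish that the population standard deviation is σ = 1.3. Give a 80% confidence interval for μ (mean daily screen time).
(5.29, 5.51)

z-interval (σ known):
z* = 1.282 for 80% confidence

Margin of error = z* · σ/√n = 1.282 · 1.3/√227 = 0.11

CI: (5.4 - 0.11, 5.4 + 0.11) = (5.29, 5.51)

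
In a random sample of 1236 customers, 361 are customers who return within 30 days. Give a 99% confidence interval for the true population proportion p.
(0.259, 0.325)

Proportion CI:
p̂ = 361/1236 = 0.29207
SE = √(p̂(1-p̂)/n) = √(0.29207 · 0.70793 / 1236) = 0.01293

z* = 2.576
Margin = z* · SE = 2.576 · 0.01293 = 0.0333

CI: 0.29207 ± 0.0333 = (0.259, 0.325)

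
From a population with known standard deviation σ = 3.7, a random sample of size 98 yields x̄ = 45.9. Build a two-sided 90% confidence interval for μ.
(45.29, 46.51)

z-interval (σ known):
z* = 1.645 for 90% confidence

Margin of error = z* · σ/√n = 1.645 · 3.7/√98 = 0.61

CI: (45.9 - 0.61, 45.9 + 0.61) = (45.29, 46.51)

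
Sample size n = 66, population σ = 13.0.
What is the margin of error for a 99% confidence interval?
Margin of error = 4.12

Margin of error = z* · σ/√n
= 2.576 · 13.0/√66
= 2.576 · 13.0/8.1240
= 4.12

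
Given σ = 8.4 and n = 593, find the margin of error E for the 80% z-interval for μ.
Margin of error = 0.44

Margin of error = z* · σ/√n
= 1.282 · 8.4/√593
= 1.282 · 8.4/24.3516
= 0.44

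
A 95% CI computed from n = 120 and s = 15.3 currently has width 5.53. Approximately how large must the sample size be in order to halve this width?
n ≈ 480

CI width ∝ 1/√n
To reduce width by factor 2, need √n to grow by 2 → need 2² = 4 times as many samples.

Current: n = 120, width = 5.53
New: n = 480, width ≈ 2.74

Width reduced by factor of 5.53/2.74 = 2.02.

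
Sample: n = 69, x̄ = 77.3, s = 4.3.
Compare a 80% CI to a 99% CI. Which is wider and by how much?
99% CI is wider by 1.40

df = 68
80% CI: t* = 1.294, (76.63, 77.97), width = 2 · t* · s/√n = 1.34
99% CI: t* = 2.650, (75.93, 78.67), width = 2 · t* · s/√n = 2.74

The 99% CI is wider by 2.74 - 1.34 = 1.40.
Higher confidence requires a wider interval.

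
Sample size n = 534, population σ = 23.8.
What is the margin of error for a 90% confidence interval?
Margin of error = 1.69

Margin of error = z* · σ/√n
= 1.645 · 23.8/√534
= 1.645 · 23.8/23.1084
= 1.69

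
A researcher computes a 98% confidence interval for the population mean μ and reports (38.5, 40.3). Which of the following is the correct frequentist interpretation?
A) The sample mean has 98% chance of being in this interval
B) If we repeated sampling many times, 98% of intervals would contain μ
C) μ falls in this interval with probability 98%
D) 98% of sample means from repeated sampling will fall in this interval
B

A) Wrong — x̄ is observed and sits in the interval by construction.
B) Correct — this is the frequentist long-run coverage interpretation.
C) Wrong — μ is fixed; the randomness lives in the interval, not in μ.
D) Wrong — coverage applies to intervals containing μ, not to future x̄ values.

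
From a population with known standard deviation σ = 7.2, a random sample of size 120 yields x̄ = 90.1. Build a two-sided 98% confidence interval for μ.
(88.57, 91.63)

z-interval (σ known):
z* = 2.326 for 98% confidence

Margin of error = z* · σ/√n = 2.326 · 7.2/√120 = 1.53

CI: (90.1 - 1.53, 90.1 + 1.53) = (88.57, 91.63)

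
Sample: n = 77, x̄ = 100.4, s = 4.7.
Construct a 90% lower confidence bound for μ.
μ ≥ 99.71

Lower bound (one-sided):
t* = 1.293 (one-sided for 90%)
Lower bound = x̄ - t* · s/√n = 100.4 - 1.293 · 4.7/√77 = 99.71

We are 90% confident that μ ≥ 99.71.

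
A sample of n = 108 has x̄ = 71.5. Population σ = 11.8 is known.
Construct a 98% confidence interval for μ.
(68.86, 74.14)

z-interval (σ known):
z* = 2.326 for 98% confidence

Margin of error = z* · σ/√n = 2.326 · 11.8/√108 = 2.64

CI: (71.5 - 2.64, 71.5 + 2.64) = (68.86, 74.14)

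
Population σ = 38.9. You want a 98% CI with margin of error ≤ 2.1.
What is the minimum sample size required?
n ≥ 1857

For margin E ≤ 2.1:
n ≥ (z* · σ / E)²
n ≥ (2.326 · 38.9 / 2.1)²
n ≥ 1856.44

Minimum n = 1857 (rounding up)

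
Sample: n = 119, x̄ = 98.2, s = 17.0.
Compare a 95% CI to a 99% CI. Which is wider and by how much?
99% CI is wider by 1.99

df = 118
95% CI: t* = 1.980, (95.11, 101.29), width = 2 · t* · s/√n = 6.17
99% CI: t* = 2.618, (94.12, 102.28), width = 2 · t* · s/√n = 8.16

The 99% CI is wider by 8.16 - 6.17 = 1.99.
Higher confidence requires a wider interval.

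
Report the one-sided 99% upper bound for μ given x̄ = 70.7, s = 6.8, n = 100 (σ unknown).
μ ≤ 72.31

Upper bound (one-sided):
t* = 2.365 (one-sided for 99%)
Upper bound = x̄ + t* · s/√n = 70.7 + 2.365 · 6.8/√100 = 72.31

We are 99% confident that μ ≤ 72.31.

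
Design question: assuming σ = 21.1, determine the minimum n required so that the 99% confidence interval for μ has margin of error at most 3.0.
n ≥ 329

For margin E ≤ 3.0:
n ≥ (z* · σ / E)²
n ≥ (2.576 · 21.1 / 3.0)²
n ≥ 328.26

Minimum n = 329 (rounding up)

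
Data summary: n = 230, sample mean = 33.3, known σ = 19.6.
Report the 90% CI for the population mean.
(31.17, 35.43)

z-interval (σ known):
z* = 1.645 for 90% confidence

Margin of error = z* · σ/√n = 1.645 · 19.6/√230 = 2.13

CI: (33.3 - 2.13, 33.3 + 2.13) = (31.17, 35.43)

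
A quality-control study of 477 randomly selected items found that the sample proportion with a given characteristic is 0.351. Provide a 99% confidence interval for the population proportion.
(0.295, 0.407)

Proportion CI:
SE = √(p̂(1-p̂)/n) = √(0.351 · 0.649 / 477) = 0.02185

z* = 2.576
Margin = z* · SE = 2.576 · 0.02185 = 0.0563

CI: 0.351 ± 0.0563 = (0.295, 0.407)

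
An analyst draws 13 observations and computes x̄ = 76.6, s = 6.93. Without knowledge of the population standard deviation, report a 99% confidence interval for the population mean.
(70.73, 82.47)

t-interval (σ unknown):
df = n - 1 = 12
t* = 3.055 for 99% confidence

Margin of error = t* · s/√n = 3.055 · 6.93/√13 = 5.87

CI: (70.73, 82.47)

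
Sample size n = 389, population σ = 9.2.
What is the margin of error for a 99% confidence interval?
Margin of error = 1.20

Margin of error = z* · σ/√n
= 2.576 · 9.2/√389
= 2.576 · 9.2/19.7231
= 1.20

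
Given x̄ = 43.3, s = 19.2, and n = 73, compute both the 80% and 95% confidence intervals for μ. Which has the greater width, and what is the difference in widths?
95% CI is wider by 3.15

df = 72
80% CI: t* = 1.293, (40.39, 46.21), width = 2 · t* · s/√n = 5.81
95% CI: t* = 1.993, (38.82, 47.78), width = 2 · t* · s/√n = 8.96

The 95% CI is wider by 8.96 - 5.81 = 3.15.
Higher confidence requires a wider interval.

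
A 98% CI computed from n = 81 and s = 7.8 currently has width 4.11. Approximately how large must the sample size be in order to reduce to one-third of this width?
n ≈ 729

CI width ∝ 1/√n
To reduce width by factor 3, need √n to grow by 3 → need 3² = 9 times as many samples.

Current: n = 81, width = 4.11
New: n = 729, width ≈ 1.35

Width reduced by factor of 4.11/1.35 = 3.04.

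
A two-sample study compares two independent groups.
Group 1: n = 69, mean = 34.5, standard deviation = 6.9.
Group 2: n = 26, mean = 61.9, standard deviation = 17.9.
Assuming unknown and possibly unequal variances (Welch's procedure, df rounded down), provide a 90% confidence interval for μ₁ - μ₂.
(-33.54, -21.26)

Difference: x̄₁ - x̄₂ = -27.40
SE = √(s₁²/n₁ + s₂²/n₂) = √(6.9²/69 + 17.9²/26) = 3.6074
df = 27.85 → 27 (Welch–Satterthwaite, rounded down)
t* = 1.703

CI: -27.40 ± 1.703 · 3.6074 = -27.40 ± 6.14 = (-33.54, -21.26)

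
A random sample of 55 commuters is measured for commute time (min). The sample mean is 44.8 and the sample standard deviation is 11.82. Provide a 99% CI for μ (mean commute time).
(40.54, 49.06)

t-interval (σ unknown):
df = n - 1 = 54
t* = 2.670 for 99% confidence

Margin of error = t* · s/√n = 2.670 · 11.82/√55 = 4.26

CI: (40.54, 49.06)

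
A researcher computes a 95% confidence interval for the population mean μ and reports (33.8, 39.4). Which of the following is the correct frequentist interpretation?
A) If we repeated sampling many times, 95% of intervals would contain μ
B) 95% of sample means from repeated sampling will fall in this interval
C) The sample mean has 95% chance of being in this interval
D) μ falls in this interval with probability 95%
A

A) Correct — this is the frequentist long-run coverage interpretation.
B) Wrong — coverage applies to intervals containing μ, not to future x̄ values.
C) Wrong — x̄ is observed and sits in the interval by construction.
D) Wrong — μ is fixed; the randomness lives in the interval, not in μ.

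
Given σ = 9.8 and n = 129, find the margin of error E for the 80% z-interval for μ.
Margin of error = 1.11

Margin of error = z* · σ/√n
= 1.282 · 9.8/√129
= 1.282 · 9.8/11.3578
= 1.11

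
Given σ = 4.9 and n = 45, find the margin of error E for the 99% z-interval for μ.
Margin of error = 1.88

Margin of error = z* · σ/√n
= 2.576 · 4.9/√45
= 2.576 · 4.9/6.7082
= 1.88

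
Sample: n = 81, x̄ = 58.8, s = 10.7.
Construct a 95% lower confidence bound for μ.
μ ≥ 56.82

Lower bound (one-sided):
t* = 1.664 (one-sided for 95%)
Lower bound = x̄ - t* · s/√n = 58.8 - 1.664 · 10.7/√81 = 56.82

We are 95% confident that μ ≥ 56.82.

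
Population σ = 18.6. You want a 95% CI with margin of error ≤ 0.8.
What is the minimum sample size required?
n ≥ 2077

For margin E ≤ 0.8:
n ≥ (z* · σ / E)²
n ≥ (1.960 · 18.6 / 0.8)²
n ≥ 2076.62

Minimum n = 2077 (rounding up)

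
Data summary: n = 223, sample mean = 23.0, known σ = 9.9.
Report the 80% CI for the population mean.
(22.15, 23.85)

z-interval (σ known):
z* = 1.282 for 80% confidence

Margin of error = z* · σ/√n = 1.282 · 9.9/√223 = 0.85

CI: (23.0 - 0.85, 23.0 + 0.85) = (22.15, 23.85)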